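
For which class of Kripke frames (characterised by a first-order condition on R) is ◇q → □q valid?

Suppose ◇q→□q is valid. Take Rxy, Rxz and set V(q)={y}. Then ◇q at x, so □q at x, so q at z, i.e. z=y.
The converse is a direct semantic check.
Frame condition: ∀x ∀y ∀z (Rxy ∧ Rxz → y = z).

partial functionality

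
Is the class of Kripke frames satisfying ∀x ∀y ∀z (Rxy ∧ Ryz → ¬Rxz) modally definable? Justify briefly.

If a class were modally definable it would be closed under surjective bounded morphisms (Goldblatt–Thomason).
The 7-cycle (worlds s,t,u,v,w,x,y with s→t→u→v→w→x→y→s) is intransitive. Mapping every world to a single reflexive point • is a surjective bounded morphism; the reflexive point is not intransitive (R••∧R•• but R••).
So no modal formula (or set of formulas) defines exactly the intransitive frames.

Not modally definable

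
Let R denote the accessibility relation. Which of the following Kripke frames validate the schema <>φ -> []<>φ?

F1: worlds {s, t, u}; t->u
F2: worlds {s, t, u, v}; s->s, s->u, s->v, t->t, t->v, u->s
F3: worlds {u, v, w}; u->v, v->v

F3

This is the axiom for the Euclidean property; its first-order frame correspondent is forall x forall y forall z (Rxy & Rxz -> Ryz).
F1: fails — Rtu and Rtu but not Ruu.
F2: fails — Rsv and Rsv but not Rvv.
F3: satisfies the condition.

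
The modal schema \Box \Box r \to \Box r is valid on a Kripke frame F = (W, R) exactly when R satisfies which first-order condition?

Suppose □□r→□r is valid. Take Rxy and set V(r)={w : xR²w}. Then □□r at x, so □r at x, so r at y, i.e. ∃z(Rxz∧Rzy).

density: \forall x \forall y (Rxy \to \exists z (Rxz \wedge Rzy))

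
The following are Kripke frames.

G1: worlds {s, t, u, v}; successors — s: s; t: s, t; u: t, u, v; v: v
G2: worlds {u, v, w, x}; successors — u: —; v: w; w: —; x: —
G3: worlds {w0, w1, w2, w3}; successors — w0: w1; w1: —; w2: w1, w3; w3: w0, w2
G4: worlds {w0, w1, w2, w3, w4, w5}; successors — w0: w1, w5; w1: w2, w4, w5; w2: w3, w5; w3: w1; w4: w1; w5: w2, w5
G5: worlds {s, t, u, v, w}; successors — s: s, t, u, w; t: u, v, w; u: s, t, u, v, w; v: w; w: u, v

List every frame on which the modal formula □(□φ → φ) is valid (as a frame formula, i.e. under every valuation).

G1

Frame correspondent (Sahlqvist): ∀x ∀y (Rxy → Ryy) — i.e. shift-reflexivity.
G1: ✓.
G2: fails — Rvw but not Rww.
G3: fails — Rw3w2 but not Rw2w2.
G4: fails — Rw1w2 but not Rw2w2.
G5: fails — Ruv but not Rvv.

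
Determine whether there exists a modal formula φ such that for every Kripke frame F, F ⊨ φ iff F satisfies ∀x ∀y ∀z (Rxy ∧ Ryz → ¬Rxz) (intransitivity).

Not modally definable

Any modally definable frame class is closed under surjective bounded morphisms.
The 7-cycle (worlds 0,1,2,3,4,5,6 with 0→1→2→3→4→5→6→0) is intransitive. Mapping every world to a single reflexive point • is a surjective bounded morphism; the reflexive point is not intransitive (R••∧R•• but R••).
Hence intransitivity is not modally definable.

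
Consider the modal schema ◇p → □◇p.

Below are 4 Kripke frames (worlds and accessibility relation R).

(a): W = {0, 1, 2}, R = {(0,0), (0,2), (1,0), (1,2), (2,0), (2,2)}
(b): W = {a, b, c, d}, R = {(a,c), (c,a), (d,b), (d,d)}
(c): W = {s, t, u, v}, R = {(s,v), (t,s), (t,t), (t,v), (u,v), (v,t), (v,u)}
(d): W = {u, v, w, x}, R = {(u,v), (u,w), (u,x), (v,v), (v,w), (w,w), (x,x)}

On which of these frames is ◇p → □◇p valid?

(a)

This is the axiom for the Euclidean property; its first-order frame correspondent is ∀x ∀y ∀z (Rxy ∧ Rxz → Ryz).
(a): ✓.
(b): fails — Rac and Rac but not Rcc.
(c): fails — Rsv and Rsv but not Rvv.
(d): fails — Ruv and Rux but not Rvx.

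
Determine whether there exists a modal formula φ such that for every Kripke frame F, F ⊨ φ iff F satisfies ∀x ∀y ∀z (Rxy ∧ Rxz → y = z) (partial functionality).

Yes, by ◇q → □q

Yes: it is partial functionality, defined by the CD schema ◇q → □q.
Suppose ◇q→□q is valid. Take Rxy, Rxz and set V(q)={y}. Then ◇q at x, so □q at x, so q at z, i.e. z=y.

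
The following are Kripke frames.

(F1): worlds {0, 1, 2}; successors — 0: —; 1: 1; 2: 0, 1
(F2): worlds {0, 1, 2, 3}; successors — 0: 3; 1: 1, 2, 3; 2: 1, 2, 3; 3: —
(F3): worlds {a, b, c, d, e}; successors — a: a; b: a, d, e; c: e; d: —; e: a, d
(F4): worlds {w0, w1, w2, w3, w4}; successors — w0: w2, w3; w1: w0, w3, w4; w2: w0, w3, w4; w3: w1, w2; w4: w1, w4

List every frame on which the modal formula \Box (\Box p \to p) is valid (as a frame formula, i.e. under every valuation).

none

Frame correspondent (Sahlqvist): \forall x \forall y (Rxy \to Ryy) — i.e. shift-reflexivity.
(F1): fails — R20 but not R00.
(F2): fails — R23 but not R33.
(F3): fails — Red but not Rdd.
(F4): fails — Rw1w0 but not Rw0w0.
Valid on no frame.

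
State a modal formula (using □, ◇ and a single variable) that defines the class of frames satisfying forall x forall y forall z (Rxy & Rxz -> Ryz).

The condition is the Euclidean property. The 5 schema ◇q → □◇q defines it.
Suppose ◇q→□◇q is valid. Take Rxy, Rxz and set V(q)={y}. Then ◇q at x, so □◇q at x, so ◇q at z, so some w with Rzw has q; w=y, i.e. Rzy. By symmetry of the argument, Ryz.

◇q → □◇q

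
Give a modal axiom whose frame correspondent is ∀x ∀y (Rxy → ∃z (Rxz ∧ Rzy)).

This is density; the standard corresponding axiom is C4: □□s → □s.
Suppose □□s→□s is valid. Take Rxy and set V(s)={w : xR²w}. Then □□s at x, so □s at x, so s at y, i.e. ∃z(Rxz∧Rzy).

□□s → □s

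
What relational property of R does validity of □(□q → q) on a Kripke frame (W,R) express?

Suppose □(□q→q) is valid. Take Rxy and set V(q)={w : Ryw}. Then at y, □q holds; since □(□q→q) at x, □q→q at y, so q at y, i.e. Ryy.

Shift-reflexivity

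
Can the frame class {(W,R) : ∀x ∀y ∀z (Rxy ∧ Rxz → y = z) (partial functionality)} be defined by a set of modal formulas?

Yes, by ◇r → □r

The condition is partial functionality. A defining modal formula is ◇r → □r.
Suppose ◇r→□r is valid. Take Rxy, Rxz and set V(r)={y}. Then ◇r at x, so □r at x, so r at z, i.e. z=y.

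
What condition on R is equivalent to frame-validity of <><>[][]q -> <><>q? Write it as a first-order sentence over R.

forall x forall y (x R^2 y -> exists w (y R^2 w & x R^2 w))

This is a Sahlqvist (Geach-type) schema ◇^2□^2q → □^0◇^2q.
First-order correspondent: forall x forall y (x R^2 y -> exists w (y R^2 w & x R^2 w)).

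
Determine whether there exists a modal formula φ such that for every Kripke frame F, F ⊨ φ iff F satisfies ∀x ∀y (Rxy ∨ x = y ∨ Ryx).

Modal frame validity is preserved under disjoint unions.
Take 4 disjoint single-world reflexive frames: each is trivially connected, but their disjoint union has 4 worlds with no edge between distinct components, so it is not connected.
So the class is not modally definable.

Not modally definable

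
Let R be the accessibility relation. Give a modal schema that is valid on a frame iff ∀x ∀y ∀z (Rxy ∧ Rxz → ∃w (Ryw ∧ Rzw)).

◇□r → □◇r

This is convergence; the standard corresponding axiom is .2: ◇□r → □◇r.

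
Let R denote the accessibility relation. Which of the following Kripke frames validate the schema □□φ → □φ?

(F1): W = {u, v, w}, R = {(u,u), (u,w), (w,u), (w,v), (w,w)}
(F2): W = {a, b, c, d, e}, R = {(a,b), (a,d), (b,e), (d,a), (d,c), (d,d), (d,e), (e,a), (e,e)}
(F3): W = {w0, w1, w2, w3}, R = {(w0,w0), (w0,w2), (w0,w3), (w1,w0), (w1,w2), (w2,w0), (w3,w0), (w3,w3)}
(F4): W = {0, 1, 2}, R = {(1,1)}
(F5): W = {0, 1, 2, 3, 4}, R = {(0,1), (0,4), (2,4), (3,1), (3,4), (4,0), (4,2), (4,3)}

(F1), (F3), (F4)

Frame correspondent (Sahlqvist): ∀x ∀y (Rxy → ∃z (Rxz ∧ Rzy)) — i.e. density.
(F1): holds.
(F2): fails — Rab but no z with Raz and Rzb.
(F3): holds.
(F4): holds.
(F5): fails — R34 but no z with R3z and Rz4.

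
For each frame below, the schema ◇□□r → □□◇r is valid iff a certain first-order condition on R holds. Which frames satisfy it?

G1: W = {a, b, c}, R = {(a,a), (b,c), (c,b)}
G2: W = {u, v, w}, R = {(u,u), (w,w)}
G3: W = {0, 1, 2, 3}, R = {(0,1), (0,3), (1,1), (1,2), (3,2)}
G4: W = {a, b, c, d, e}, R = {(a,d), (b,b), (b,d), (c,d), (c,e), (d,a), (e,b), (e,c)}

The schema corresponds to a generalized confluence (Geach) condition: ∀x ∀y ∀z ((xRy ∧ xR²z) → ∃w (yR²w ∧ zRw)).
G1: condition met.
G2: condition met.
G3: fails — 0R1, 0R²2 but no w with 1R²w and 2Rw.
G4: fails — bRd, bR²d but no w with dR²w and dRw.

G1, G2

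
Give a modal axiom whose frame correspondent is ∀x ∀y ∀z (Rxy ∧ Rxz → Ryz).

This is the Euclidean property; the standard corresponding axiom is 5: ◇p → □◇p.

◇p → □◇p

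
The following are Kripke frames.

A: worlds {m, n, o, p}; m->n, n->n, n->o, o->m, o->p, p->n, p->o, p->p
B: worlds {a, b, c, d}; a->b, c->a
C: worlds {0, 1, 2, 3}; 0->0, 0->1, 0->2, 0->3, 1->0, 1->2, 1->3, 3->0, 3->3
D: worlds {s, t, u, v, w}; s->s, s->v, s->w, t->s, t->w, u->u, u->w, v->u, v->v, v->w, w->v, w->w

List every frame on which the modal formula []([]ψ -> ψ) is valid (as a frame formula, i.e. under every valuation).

D

This is the axiom for shift-reflexivity; its first-order frame correspondent is forall x forall y (Rxy -> Ryy).
A: fails — Rom but not Rmm.
B: fails — Rca but not Raa.
C: fails — R02 but not R22.
D: satisfies the condition.
Valid on: D.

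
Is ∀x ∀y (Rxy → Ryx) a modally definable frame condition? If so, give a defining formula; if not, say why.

The condition is symmetry. A defining modal formula is p → □◇p.
Suppose p→□◇p is valid. Take Rxy and set V(p)={x}. Then p at x, so □◇p at x, so ◇p at y, so some z with Ryz has p; z=x, i.e. Ryx.

Yes, by p → □◇p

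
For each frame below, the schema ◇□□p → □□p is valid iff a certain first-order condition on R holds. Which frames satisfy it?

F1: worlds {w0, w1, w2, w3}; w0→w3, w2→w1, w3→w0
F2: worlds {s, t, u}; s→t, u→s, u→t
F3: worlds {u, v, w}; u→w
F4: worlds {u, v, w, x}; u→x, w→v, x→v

Frame correspondent (Sahlqvist): ∀x ∀y ∀z ((xRy ∧ xR²z) → ∃w (yR²w ∧ z = w)) — i.e. a generalized confluence (Geach) condition.
F1: fails — w0Rw3, w0R²w0 but no w with w3R²w and w0=w.
F2: fails — uRs, uR²t but no w with sR²w and t=w.
F3: holds.
F4: fails — uRx, uR²v but no t with xR²t and v=t.

F3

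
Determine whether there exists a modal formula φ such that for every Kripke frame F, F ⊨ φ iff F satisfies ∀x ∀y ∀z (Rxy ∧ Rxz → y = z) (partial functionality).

Yes — defined by ◇q → □q

Yes: it is partial functionality, defined by the CD schema ◇q → □q.
Suppose ◇q→□q is valid. Take Rxy, Rxz and set V(q)={y}. Then ◇q at x, so □q at x, so q at z, i.e. z=y.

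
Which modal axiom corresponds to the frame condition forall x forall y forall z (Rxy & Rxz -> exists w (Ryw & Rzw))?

◇□q → □◇q

A defining formula is ◇□q → □◇q (the .2 axiom).
Suppose ◇□q→□◇q is valid. Take Rxy, Rxz and set V(q)={w : Ryw}. Then □q at y so ◇□q at x, so □◇q at x, so ◇q at z, giving w with Rzw and Ryw.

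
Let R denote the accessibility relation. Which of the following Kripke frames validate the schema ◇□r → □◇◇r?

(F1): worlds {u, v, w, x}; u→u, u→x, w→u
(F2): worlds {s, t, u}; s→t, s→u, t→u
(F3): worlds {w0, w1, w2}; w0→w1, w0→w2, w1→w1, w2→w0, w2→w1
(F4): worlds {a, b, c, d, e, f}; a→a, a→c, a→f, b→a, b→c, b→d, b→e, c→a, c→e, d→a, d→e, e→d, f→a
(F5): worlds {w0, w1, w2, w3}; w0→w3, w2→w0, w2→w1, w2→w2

The schema corresponds to a generalized confluence (Geach) condition: ∀x ∀y ∀z ((xRy ∧ xRz) → ∃w (yRw ∧ zR²w)).
(F1): fails — uRu, uRx but no t with uRt and xR²t.
(F2): fails — sRt, sRt but no w with tRw and tR²w.
(F3): holds.
(F4): fails — bRe, bRa but no w with eRw and aR²w.
(F5): fails — w0Rw3, w0Rw3 but no w with w3Rw and w3R²w.
Valid on: (F3).

(F3)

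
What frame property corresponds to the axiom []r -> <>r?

seriality: forall x exists y Rxy

This schema is the D axiom.
It corresponds to seriality: forall x exists y Rxy.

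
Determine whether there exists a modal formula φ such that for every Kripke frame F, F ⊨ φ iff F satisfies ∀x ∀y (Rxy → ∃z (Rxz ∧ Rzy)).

The condition is density. A defining modal formula is □□p → □p.
Suppose □□p→□p is valid. Take Rxy and set V(p)={w : xR²w}. Then □□p at x, so □p at x, so p at y, i.e. ∃z(Rxz∧Rzy).

Yes — defined by □□p → □p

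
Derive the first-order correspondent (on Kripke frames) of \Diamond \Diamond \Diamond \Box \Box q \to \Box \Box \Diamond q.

This is a Sahlqvist (Geach-type) schema ◇^3□^2q → □^2◇^1q.
First-order correspondent: \forall x \forall y \forall z ((x R^3 y \wedge x R^2 z) \to \exists w (y R^2 w \wedge zRw)).

\forall x \forall y \forall z ((x R^3 y \wedge x R^2 z) \to \exists w (y R^2 w \wedge zRw))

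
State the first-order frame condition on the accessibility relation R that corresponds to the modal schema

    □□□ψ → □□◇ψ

This is a Sahlqvist (Geach-type) schema ◇^0□^3ψ → □^2◇^1ψ.
Minimal-valuation argument: fix x; take any y with xR^0y and any z with xR^2z. Set V(ψ) to the set of worlds R-reachable from y in exactly 3 steps. Then □^3ψ holds at y, so the antecedent holds at x; validity forces ◇^1ψ at z, giving a w with zR^1w and yR^3w.
First-order correspondent: ∀x ∀z (xR²z → ∃w (xR³w ∧ zRw)).

∀x ∀z (xR²z → ∃w (xR³w ∧ zRw))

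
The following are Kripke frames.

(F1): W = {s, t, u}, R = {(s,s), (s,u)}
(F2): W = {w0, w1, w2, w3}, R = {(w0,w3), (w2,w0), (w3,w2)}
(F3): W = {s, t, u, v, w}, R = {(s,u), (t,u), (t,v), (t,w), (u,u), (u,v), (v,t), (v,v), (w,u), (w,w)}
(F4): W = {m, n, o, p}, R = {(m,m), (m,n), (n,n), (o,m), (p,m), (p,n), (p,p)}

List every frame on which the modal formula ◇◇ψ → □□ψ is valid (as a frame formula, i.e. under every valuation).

The schema corresponds to a generalized confluence (Geach) condition: ∀x ∀y ∀z ((xR²y ∧ xR²z) → ∃w (y = w ∧ z = w)).
(F1): fails — sR²s, sR²u but s ≠ u.
(F2): holds.
(F3): fails — sR²u, sR²v but u ≠ v.
(F4): fails — mR²m, mR²n but m ≠ n.
Valid on: (F2).

(F2)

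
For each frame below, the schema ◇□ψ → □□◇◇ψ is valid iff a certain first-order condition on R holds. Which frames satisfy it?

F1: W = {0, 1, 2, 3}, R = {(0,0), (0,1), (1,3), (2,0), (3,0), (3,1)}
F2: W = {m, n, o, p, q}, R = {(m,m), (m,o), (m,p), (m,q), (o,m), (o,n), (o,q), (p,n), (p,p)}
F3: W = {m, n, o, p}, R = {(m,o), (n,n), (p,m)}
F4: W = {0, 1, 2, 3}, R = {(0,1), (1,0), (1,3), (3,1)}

F4

This is the axiom for a generalized confluence (Geach) condition; its first-order frame correspondent is ∀x ∀y ∀z ((xRy ∧ xR²z) → ∃w (yRw ∧ zR²w)).
F1: fails — 0R1, 0R²1 but no w with 1Rw and 1R²w.
F2: fails — mRm, mR²n but no w with mRw and nR²w.
F3: fails — pRm, pR²o but no w with mRw and oR²w.
F4: condition met.
Valid on: F4.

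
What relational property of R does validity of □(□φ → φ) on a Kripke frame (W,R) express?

shift-reflexivity

This schema is the T□ axiom.
Its frame correspondent is shift-reflexivity — ∀x ∀y (Rxy → Ryy).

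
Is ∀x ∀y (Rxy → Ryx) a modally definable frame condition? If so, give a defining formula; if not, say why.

The condition is symmetry. A defining modal formula is r → □◇r.
Suppose r→□◇r is valid. Take Rxy and set V(r)={x}. Then r at x, so □◇r at x, so ◇r at y, so some z with Ryz has r; z=x, i.e. Ryx.

Yes — defined by r → □◇r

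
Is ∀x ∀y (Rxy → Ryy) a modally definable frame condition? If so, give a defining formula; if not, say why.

Yes, by □(□r → r)

This is a Sahlqvist condition; the T□ axiom □(□r → r) defines it.
Suppose □(□r→r) is valid. Take Rxy and set V(r)={w : Ryw}. Then at y, □r holds; since □(□r→r) at x, □r→r at y, so r at y, i.e. Ryy.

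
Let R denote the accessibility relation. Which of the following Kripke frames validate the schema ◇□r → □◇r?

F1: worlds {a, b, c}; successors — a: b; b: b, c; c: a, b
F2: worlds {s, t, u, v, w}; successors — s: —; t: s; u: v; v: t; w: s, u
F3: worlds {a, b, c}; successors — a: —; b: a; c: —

The schema corresponds to convergence: ∀x ∀y ∀z (Rxy ∧ Rxz → ∃w (Ryw ∧ Rzw)).
F1: holds.
F2: fails — Rts and Rts but s and s have no common successor.
F3: fails — Rba and Rba but a and a have no common successor.

F1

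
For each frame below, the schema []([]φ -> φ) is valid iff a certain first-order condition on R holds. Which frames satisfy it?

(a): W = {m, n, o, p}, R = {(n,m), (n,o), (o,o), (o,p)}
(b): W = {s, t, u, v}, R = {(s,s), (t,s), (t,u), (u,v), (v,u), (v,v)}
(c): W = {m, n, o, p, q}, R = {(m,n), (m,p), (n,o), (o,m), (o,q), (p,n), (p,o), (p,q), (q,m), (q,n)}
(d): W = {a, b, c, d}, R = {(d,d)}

The schema corresponds to shift-reflexivity: forall x forall y (Rxy -> Ryy).
(a): fails — Rnm but not Rmm.
(b): fails — Rvu but not Ruu.
(c): fails — Rom but not Rmm.
(d): holds.

(d)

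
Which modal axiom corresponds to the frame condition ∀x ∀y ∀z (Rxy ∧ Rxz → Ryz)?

◇p → □◇p

This is the Euclidean property; the standard corresponding axiom is 5: ◇p → □◇p.
Suppose ◇p→□◇p is valid. Take Rxy, Rxz and set V(p)={y}. Then ◇p at x, so □◇p at x, so ◇p at z, so some w with Rzw has p; w=y, i.e. Rzy. By symmetry of the argument, Ryz.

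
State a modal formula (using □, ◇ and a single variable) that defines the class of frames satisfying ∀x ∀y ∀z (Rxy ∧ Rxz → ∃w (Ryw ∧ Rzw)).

The condition is convergence. The .2 schema ◇□s → □◇s defines it.
Suppose ◇□s→□◇s is valid. Take Rxy, Rxz and set V(s)={w : Ryw}. Then □s at y so ◇□s at x, so □◇s at x, so ◇s at z, giving w with Rzw and Ryw.

◇□s → □◇s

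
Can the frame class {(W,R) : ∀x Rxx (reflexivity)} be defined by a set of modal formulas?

Yes, by □q → q

Yes: it is reflexivity, defined by the T schema □q → q.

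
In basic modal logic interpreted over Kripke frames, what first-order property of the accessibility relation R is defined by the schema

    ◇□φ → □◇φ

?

Convergence

Suppose ◇□φ→□◇φ is valid. Take Rxy, Rxz and set V(φ)={w : Ryw}. Then □φ at y so ◇□φ at x, so □◇φ at x, so ◇φ at z, giving w with Rzw and Ryw.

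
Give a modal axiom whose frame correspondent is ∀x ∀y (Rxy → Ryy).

□(□s → s)

A defining formula is □(□s → s) (the T□ axiom).
Suppose □(□s→s) is valid. Take Rxy and set V(s)={w : Ryw}. Then at y, □s holds; since □(□s→s) at x, □s→s at y, so s at y, i.e. Ryy.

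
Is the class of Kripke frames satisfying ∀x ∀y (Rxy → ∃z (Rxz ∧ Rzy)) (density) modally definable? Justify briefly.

Yes: it is density, defined by the C4 schema □□p → □p.
Suppose □□p→□p is valid. Take Rxy and set V(p)={w : xR²w}. Then □□p at x, so □p at x, so p at y, i.e. ∃z(Rxz∧Rzy).

Yes, by □□p → □p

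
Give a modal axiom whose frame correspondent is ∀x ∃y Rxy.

A defining formula is □ψ → ◇ψ (the D axiom).

□ψ → ◇ψ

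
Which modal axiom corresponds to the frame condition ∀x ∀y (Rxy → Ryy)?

□(□r → r)

This is shift-reflexivity; the standard corresponding axiom is T□: □(□r → r).
Suppose □(□r→r) is valid. Take Rxy and set V(r)={w : Ryw}. Then at y, □r holds; since □(□r→r) at x, □r→r at y, so r at y, i.e. Ryy.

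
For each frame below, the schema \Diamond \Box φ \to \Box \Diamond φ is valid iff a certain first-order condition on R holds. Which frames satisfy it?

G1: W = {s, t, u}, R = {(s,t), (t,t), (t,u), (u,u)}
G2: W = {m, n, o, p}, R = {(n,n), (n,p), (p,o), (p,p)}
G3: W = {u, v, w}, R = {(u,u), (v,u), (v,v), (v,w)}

G1

This is the axiom for convergence; its first-order frame correspondent is \forall x \forall y \forall z (Rxy \wedge Rxz \to \exists w (Ryw \wedge Rzw)).
G1: ✓.
G2: fails — Rpo and Rpo but o and o have no common successor.
G3: fails — Rvu and Rvw but u and w have no common successor.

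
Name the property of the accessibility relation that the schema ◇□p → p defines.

This is frame-equivalent to p → □◇p (substitute ¬p for p and contrapose).
Suppose p→□◇p is valid. Take Rxy and set V(p)={x}. Then p at x, so □◇p at x, so ◇p at y, so some z with Ryz has p; z=x, i.e. Ryx.
Conversely, on a frame with symmetry the schema holds at every world under every valuation.
Frame condition: ∀x ∀y (Rxy → Ryx).

Symmetry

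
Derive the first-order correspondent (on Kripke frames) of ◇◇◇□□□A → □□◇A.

∀x ∀y ∀z ((xR³y ∧ xR²z) → ∃w (yR³w ∧ zRw))

This is a Sahlqvist (Geach-type) schema ◇^3□^3A → □^2◇^1A.
First-order correspondent: ∀x ∀y ∀z ((xR³y ∧ xR²z) → ∃w (yR³w ∧ zRw)).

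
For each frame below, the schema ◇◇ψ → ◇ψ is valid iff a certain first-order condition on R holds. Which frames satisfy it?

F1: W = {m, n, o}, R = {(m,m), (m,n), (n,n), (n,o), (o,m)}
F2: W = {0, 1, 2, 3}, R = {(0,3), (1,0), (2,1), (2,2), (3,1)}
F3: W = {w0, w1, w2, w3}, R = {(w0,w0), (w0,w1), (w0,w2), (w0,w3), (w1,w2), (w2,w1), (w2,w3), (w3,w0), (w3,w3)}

none

Frame correspondent (Sahlqvist): ∀x ∀y ∀z (Rxy ∧ Ryz → Rxz) — i.e. transitivity.
F1: fails — Rom and Rmn but not Ron.
F2: fails — R10 and R03 but not R13.
F3: fails — Rw1w2 and Rw2w1 but not Rw1w1.
Valid on no frame.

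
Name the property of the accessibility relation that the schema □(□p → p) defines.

shift-reflexivity: ∀x ∀y (Rxy → Ryy)

Suppose □(□p→p) is valid. Take Rxy and set V(p)={w : Ryw}. Then at y, □p holds; since □(□p→p) at x, □p→p at y, so p at y, i.e. Ryy.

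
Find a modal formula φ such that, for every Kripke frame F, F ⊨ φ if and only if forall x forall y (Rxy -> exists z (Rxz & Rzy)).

□□r → □r

A defining formula is □□r → □r (the C4 axiom).
Suppose □□r→□r is valid. Take Rxy and set V(r)={w : xR²w}. Then □□r at x, so □r at x, so r at y, i.e. ∃z(Rxz∧Rzy).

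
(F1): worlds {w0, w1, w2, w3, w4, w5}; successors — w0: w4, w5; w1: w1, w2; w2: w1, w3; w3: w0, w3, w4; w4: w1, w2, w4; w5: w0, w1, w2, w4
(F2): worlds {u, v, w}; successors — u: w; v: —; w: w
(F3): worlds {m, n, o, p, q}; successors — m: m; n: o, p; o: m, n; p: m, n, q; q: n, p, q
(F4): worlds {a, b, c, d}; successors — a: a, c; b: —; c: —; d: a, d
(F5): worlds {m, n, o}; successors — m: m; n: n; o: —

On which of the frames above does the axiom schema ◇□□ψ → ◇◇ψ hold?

(F1), (F2), (F3), (F5)

This is the axiom for a generalized confluence (Geach) condition; its first-order frame correspondent is ∀x ∀y (xRy → ∃w (yR²w ∧ xR²w)).
(F1): satisfies the condition.
(F2): satisfies the condition.
(F3): satisfies the condition.
(F4): fails — aRc but no w with cR²w and aR²w.
(F5): satisfies the condition.
Valid on: (F1), (F2), (F3), (F5).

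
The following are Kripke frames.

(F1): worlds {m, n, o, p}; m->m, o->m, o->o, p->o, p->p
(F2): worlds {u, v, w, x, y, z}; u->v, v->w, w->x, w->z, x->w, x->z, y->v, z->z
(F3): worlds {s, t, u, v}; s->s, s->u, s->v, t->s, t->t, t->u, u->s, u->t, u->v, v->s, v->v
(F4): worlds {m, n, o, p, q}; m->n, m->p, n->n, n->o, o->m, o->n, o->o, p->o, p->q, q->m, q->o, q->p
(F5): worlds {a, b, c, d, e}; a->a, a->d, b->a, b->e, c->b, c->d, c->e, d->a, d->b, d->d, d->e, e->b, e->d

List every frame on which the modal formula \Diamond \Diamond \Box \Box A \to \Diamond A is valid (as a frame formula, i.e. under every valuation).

This is the axiom for a generalized confluence (Geach) condition; its first-order frame correspondent is \forall x \forall y (x R^2 y \to \exists w (y R^2 w \wedge xRw)).
(F1): fails — pR²m but no w with mR²w and pRw.
(F2): fails — uR²w but no t with wR²t and uRt.
(F3): satisfies the condition.
(F4): satisfies the condition.
(F5): satisfies the condition.

(F3), (F4), (F5)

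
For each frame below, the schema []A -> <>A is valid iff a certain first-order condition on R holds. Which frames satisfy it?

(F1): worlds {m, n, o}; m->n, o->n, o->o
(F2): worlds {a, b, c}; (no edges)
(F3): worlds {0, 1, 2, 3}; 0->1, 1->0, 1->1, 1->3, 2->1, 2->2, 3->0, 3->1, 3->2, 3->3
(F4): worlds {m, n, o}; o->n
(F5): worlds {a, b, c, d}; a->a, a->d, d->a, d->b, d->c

This is the axiom for seriality; its first-order frame correspondent is forall x exists y Rxy.
(F1): fails — world n has no successor.
(F2): fails — world a has no successor.
(F3): ✓.
(F4): fails — world m has no successor.
(F5): fails — world b has no successor.
Valid on: (F3).

(F3)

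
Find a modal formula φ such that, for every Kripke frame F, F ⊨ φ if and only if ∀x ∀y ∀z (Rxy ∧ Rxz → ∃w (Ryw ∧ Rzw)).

◇□ψ → □◇ψ

A defining formula is ◇□ψ → □◇ψ (the .2 axiom).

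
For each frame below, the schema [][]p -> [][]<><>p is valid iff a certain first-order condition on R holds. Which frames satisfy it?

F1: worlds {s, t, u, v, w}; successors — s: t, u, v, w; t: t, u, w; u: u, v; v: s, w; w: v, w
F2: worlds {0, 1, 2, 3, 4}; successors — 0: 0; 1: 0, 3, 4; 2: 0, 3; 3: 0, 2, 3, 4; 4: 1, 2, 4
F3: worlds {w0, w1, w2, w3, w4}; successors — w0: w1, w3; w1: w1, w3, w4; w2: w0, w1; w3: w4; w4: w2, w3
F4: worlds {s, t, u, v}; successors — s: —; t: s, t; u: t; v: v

F1, F2, F3

This is the axiom for a generalized confluence (Geach) condition; its first-order frame correspondent is forall x forall z (x R^2 z -> exists w (x R^2 w & z R^2 w)).
F1: condition met.
F2: condition met.
F3: condition met.
F4: fails — tR²s but no w with tR²w and sR²w.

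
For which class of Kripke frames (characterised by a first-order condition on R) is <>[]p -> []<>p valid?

convergence: forall x forall y forall z (Rxy & Rxz -> exists w (Ryw & Rzw))

Suppose ◇□p→□◇p is valid. Take Rxy, Rxz and set V(p)={w : Ryw}. Then □p at y so ◇□p at x, so □◇p at x, so ◇p at z, giving w with Rzw and Ryw.
Conversely, any frame satisfying forall x forall y forall z (Rxy & Rxz -> exists w (Ryw & Rzw)) validates the schema.
So the correspondent is convergence.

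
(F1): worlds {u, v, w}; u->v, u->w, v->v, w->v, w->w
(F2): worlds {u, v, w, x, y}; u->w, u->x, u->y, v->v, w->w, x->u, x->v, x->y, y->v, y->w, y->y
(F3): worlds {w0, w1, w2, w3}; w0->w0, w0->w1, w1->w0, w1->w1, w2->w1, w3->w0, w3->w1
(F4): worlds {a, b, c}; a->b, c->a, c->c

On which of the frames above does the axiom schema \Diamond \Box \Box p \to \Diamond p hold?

This is the axiom for a generalized confluence (Geach) condition; its first-order frame correspondent is \forall x \forall y (xRy \to \exists w (y R^2 w \wedge xRw)).
(F1): ✓.
(F2): ✓.
(F3): ✓.
(F4): fails — aRb but no w with bR²w and aRw.
Valid on: (F1), (F2), (F3).

(F1), (F2), (F3)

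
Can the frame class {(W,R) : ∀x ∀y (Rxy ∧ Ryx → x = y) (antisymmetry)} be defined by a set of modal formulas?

Modal frame validity is preserved under surjective bounded morphisms.
The 4-cycle (worlds s,t,u,v with s→t→u→v→s) is antisymmetric. Sending even-indexed worlds to a and odd-indexed worlds to b is a surjective bounded morphism onto the two-world frame with a↔b, which is not antisymmetric.
So the class is not modally definable.

No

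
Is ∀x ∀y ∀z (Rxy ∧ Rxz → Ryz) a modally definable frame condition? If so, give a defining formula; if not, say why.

Yes, by ◇q → □◇q

Yes: it is the Euclidean property, defined by the 5 schema ◇q → □◇q.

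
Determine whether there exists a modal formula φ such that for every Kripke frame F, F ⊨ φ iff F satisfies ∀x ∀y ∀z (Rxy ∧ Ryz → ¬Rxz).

Modal frame validity is preserved under surjective bounded morphisms.
The 7-cycle (worlds w0,w1,w2,w3,w4,w5,w6 with w0→w1→w2→w3→w4→w5→w6→w0) is intransitive. Mapping every world to a single reflexive point • is a surjective bounded morphism; the reflexive point is not intransitive (R••∧R•• but R••).
So no modal formula (or set of formulas) defines exactly the intransitive frames.

Not modally definable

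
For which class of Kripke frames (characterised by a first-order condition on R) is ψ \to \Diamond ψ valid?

reflexivity: \forall x Rxx

Equivalently (dual form): □ψ → ψ.
Suppose □ψ→ψ is valid. At any x set V(ψ)={w : Rxw}. Then □ψ holds at x, so ψ holds at x, i.e. Rxx.
Conversely, any frame satisfying \forall x Rxx validates the schema.
Frame condition: \forall x Rxx.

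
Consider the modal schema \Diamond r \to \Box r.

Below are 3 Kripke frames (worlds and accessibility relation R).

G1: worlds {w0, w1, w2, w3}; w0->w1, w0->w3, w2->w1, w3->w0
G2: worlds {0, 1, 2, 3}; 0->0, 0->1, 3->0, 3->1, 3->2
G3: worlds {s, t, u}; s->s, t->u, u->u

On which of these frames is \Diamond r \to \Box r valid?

Frame correspondent (Sahlqvist): \forall x \forall y \forall z (Rxy \wedge Rxz \to y = z) — i.e. partial functionality.
G1: fails — w0 sees both w1 and w3.
G2: fails — 0 sees both 0 and 1.
G3: holds.

G3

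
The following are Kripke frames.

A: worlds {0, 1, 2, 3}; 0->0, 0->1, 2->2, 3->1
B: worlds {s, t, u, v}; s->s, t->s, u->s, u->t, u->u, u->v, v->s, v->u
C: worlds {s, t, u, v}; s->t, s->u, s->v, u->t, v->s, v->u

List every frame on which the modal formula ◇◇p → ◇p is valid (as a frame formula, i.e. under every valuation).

A

Frame correspondent (Sahlqvist): ∀x ∀y ∀z (Rxy ∧ Ryz → Rxz) — i.e. transitivity.
A: satisfies the condition.
B: fails — Rvu and Ruv but not Rvv.
C: fails — Rvu and Rut but not Rvt.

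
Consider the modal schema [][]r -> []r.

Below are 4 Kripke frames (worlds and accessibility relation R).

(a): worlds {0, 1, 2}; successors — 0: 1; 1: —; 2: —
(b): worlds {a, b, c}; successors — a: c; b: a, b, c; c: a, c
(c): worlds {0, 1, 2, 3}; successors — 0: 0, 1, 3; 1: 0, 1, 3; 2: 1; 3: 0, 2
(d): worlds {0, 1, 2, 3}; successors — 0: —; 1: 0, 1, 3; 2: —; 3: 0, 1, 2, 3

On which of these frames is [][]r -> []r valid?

This is the axiom for density; its first-order frame correspondent is forall x forall y (Rxy -> exists z (Rxz & Rzy)).
(a): fails — R01 but no z with R0z and Rz1.
(b): condition met.
(c): fails — R32 but no z with R3z and Rz2.
(d): condition met.
Valid on: (b), (d).

(b), (d)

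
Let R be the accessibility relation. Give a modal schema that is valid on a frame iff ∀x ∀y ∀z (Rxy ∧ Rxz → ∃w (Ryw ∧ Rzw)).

The condition is convergence. The .2 schema ◇□p → □◇p defines it.
Suppose ◇□p→□◇p is valid. Take Rxy, Rxz and set V(p)={w : Ryw}. Then □p at y so ◇□p at x, so □◇p at x, so ◇p at z, giving w with Rzw and Ryw.

◇□p → □◇p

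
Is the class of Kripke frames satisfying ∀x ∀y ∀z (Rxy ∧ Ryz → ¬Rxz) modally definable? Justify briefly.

No

If a class were modally definable it would be closed under surjective bounded morphisms (Goldblatt–Thomason).
The 5-cycle (worlds 0,1,2,3,4 with 0→1→2→3→4→0) is intransitive. Mapping every world to a single reflexive point • is a surjective bounded morphism; the reflexive point is not intransitive (R••∧R•• but R••).
Hence intransitivity is not modally definable.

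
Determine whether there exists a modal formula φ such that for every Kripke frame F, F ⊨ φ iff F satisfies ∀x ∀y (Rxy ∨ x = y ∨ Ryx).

No — not modally definable

Modal frame validity is preserved under disjoint unions.
Take 2 disjoint single-world reflexive frames: each is trivially connected, but their disjoint union has 2 worlds with no edge between distinct components, so it is not connected.
So the class is not modally definable.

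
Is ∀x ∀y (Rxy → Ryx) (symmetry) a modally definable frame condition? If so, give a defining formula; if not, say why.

Yes — defined by p → □◇p

Yes: it is symmetry, defined by the B schema p → □◇p.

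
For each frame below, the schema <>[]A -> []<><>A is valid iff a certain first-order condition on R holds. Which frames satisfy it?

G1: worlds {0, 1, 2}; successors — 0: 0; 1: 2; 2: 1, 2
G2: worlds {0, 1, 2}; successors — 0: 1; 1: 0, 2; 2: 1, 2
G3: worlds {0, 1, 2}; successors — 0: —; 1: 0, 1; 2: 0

The schema corresponds to a generalized confluence (Geach) condition: forall x forall y forall z ((xRy & xRz) -> exists w (yRw & z R^2 w)).
G1: satisfies the condition.
G2: fails — 1R0, 1R0 but no w with 0Rw and 0R²w.
G3: fails — 1R0, 1R0 but no w with 0Rw and 0R²w.
Valid on: G1.

G1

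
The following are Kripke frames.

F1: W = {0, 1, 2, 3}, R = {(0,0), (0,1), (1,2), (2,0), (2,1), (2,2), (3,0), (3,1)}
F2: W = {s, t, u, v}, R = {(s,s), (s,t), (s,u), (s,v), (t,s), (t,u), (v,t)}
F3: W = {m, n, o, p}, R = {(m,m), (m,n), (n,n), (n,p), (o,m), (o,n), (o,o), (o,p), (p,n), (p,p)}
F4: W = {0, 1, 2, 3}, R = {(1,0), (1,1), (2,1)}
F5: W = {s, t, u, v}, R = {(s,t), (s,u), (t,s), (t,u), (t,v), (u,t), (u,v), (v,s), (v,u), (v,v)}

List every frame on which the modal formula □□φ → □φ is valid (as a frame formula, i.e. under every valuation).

Frame correspondent (Sahlqvist): ∀x ∀y (Rxy → ∃z (Rxz ∧ Rzy)) — i.e. density.
F1: holds.
F2: fails — Rvt but no z with Rvz and Rzt.
F3: holds.
F4: holds.
F5: fails — Rut but no z with Ruz and Rzt.
Valid on: F1, F3, F4.

F1, F3, F4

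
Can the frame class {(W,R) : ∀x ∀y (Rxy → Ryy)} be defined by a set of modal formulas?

The condition is shift-reflexivity. A defining modal formula is □(□r → r).
Suppose □(□r→r) is valid. Take Rxy and set V(r)={w : Ryw}. Then at y, □r holds; since □(□r→r) at x, □r→r at y, so r at y, i.e. Ryy.

Yes — defined by □(□r → r)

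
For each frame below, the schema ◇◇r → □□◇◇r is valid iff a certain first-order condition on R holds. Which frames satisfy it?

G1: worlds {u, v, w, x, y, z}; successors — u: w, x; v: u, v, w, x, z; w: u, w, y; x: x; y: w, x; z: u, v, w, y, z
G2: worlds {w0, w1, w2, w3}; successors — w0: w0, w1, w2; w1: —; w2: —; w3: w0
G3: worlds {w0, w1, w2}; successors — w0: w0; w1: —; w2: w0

G3

Frame correspondent (Sahlqvist): ∀x ∀y ∀z ((xR²y ∧ xR²z) → ∃w (y = w ∧ zR²w)) — i.e. a generalized confluence (Geach) condition.
G1: fails — uR²u, uR²x but no t with u=t and xR²t.
G2: fails — w0R²w0, w0R²w1 but no w with w0=w and w1R²w.
G3: condition met.
Valid on: G3.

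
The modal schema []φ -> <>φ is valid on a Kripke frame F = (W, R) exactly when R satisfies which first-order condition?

Suppose □φ→◇φ is valid. At any x set V(φ)=W. Then □φ at x, so ◇φ at x, so x has a successor.
Conversely, any frame satisfying forall x exists y Rxy validates the schema.
So the correspondent is seriality.

seriality: forall x exists y Rxy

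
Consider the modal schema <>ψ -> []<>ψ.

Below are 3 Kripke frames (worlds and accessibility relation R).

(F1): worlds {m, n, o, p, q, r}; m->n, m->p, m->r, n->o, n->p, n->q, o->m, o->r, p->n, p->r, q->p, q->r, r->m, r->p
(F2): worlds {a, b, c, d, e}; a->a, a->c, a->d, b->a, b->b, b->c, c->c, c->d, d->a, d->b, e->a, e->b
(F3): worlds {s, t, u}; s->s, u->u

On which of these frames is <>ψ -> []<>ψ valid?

(F3)

The schema corresponds to the Euclidean property: forall x forall y forall z (Rxy & Rxz -> Ryz).
(F1): fails — Rmr and Rmr but not Rrr.
(F2): fails — Rac and Raa but not Rca.
(F3): ✓.
Valid on: (F3).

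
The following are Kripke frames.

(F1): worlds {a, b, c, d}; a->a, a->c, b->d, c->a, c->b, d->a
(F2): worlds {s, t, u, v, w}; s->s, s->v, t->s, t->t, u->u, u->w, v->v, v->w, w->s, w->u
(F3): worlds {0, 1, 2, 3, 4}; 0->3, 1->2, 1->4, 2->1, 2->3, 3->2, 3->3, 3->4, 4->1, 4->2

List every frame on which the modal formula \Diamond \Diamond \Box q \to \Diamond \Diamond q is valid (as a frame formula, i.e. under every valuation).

(F2), (F3)

Frame correspondent (Sahlqvist): \forall x \forall y (x R^2 y \to \exists w (yRw \wedge x R^2 w)) — i.e. a generalized confluence (Geach) condition.
(F1): fails — aR²b but no w with bRw and aR²w.
(F2): condition met.
(F3): condition met.
Valid on: (F2), (F3).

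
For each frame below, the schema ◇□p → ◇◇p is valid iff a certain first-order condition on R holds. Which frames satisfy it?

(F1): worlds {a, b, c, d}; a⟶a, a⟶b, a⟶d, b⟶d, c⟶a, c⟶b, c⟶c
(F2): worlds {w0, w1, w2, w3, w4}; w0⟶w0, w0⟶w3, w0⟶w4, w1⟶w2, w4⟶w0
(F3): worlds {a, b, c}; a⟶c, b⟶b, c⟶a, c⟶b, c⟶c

Frame correspondent (Sahlqvist): ∀x ∀y (xRy → ∃w (yRw ∧ xR²w)) — i.e. a generalized confluence (Geach) condition.
(F1): fails — aRd but no w with dRw and aR²w.
(F2): fails — w0Rw3 but no w with w3Rw and w0R²w.
(F3): satisfies the condition.

(F3)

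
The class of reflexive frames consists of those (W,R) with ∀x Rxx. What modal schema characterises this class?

□s → s

The condition is reflexivity. The T schema □s → s defines it.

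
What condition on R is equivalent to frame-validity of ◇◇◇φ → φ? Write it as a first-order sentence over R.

∀x ∀y (xR³y → ∃w (y = w ∧ x = w))

This is a Sahlqvist (Geach-type) schema ◇^3□^0φ → □^0◇^0φ.
First-order correspondent: ∀x ∀y (xR³y → ∃w (y = w ∧ x = w)).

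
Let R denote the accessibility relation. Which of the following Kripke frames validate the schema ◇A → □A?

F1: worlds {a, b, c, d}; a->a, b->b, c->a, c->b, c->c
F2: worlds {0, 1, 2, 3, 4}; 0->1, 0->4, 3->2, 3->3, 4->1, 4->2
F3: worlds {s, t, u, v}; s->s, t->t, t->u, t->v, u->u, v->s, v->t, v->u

This is the axiom for partial functionality; its first-order frame correspondent is ∀x ∀y ∀z (Rxy ∧ Rxz → y = z).
F1: fails — c sees both a and b.
F2: fails — 0 sees both 1 and 4.
F3: fails — t sees both t and u.

none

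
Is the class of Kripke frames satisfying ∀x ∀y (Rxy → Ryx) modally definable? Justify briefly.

This is a Sahlqvist condition; the B axiom q → □◇q defines it.
Suppose q→□◇q is valid. Take Rxy and set V(q)={x}. Then q at x, so □◇q at x, so ◇q at y, so some z with Ryz has q; z=x, i.e. Ryx.

Yes, by q → □◇q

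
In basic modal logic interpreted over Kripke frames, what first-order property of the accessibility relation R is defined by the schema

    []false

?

□⊥ is valid iff no world has any successor (otherwise □⊥ fails at any world with one).
The converse is a direct semantic check.
So the correspondent is emptiness of R.

emptiness of R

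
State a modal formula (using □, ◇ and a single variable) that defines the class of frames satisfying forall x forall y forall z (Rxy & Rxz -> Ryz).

◇q → □◇q

The condition is the Euclidean property. The 5 schema ◇q → □◇q defines it.
Suppose ◇q→□◇q is valid. Take Rxy, Rxz and set V(q)={y}. Then ◇q at x, so □◇q at x, so ◇q at z, so some w with Rzw has q; w=y, i.e. Rzy. By symmetry of the argument, Ryz.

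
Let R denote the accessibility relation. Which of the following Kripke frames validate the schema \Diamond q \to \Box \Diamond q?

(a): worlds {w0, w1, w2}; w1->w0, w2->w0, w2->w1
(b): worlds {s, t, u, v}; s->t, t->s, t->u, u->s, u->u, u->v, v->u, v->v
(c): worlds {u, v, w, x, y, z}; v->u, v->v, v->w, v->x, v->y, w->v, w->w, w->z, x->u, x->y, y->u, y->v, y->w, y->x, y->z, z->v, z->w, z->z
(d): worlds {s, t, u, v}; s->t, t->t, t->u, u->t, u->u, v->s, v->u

The schema corresponds to the Euclidean property: \forall x \forall y \forall z (Rxy \wedge Rxz \to Ryz).
(a): fails — Rw1w0 and Rw1w0 but not Rw0w0.
(b): fails — Rst and Rst but not Rtt.
(c): fails — Rvw and Rvu but not Rwu.
(d): fails — Rvu and Rvs but not Rus.

none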